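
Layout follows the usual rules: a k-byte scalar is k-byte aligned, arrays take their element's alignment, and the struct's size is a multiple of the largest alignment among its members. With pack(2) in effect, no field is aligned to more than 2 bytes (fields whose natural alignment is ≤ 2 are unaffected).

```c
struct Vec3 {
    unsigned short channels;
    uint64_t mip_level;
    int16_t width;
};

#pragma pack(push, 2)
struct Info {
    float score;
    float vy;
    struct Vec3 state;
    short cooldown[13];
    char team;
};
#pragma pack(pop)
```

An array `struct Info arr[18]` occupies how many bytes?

Vec3: channels at 0 (size 2, align 2) → ends 2; pad 6 to align 8 for mip_level; mip_level at 8 (size 8, align 8) → ends 16; width at 16 (size 2, align 2) → ends 18; tail pad 6 to reach multiple of 8; total 24 bytes, alignment 8
score at 0 (size 4, align 2) → ends 4
vy at 4 (size 4, align 2) → ends 8
state at 8 (size 24, align 2) → ends 32
cooldown at 32 (size 26, align 2) → ends 58
team at 58 (size 1, align 1) → ends 59
tail pad 1 to reach multiple of 2
total 60 bytes, alignment 2
array of 18: 18 × 60 = 1080

1080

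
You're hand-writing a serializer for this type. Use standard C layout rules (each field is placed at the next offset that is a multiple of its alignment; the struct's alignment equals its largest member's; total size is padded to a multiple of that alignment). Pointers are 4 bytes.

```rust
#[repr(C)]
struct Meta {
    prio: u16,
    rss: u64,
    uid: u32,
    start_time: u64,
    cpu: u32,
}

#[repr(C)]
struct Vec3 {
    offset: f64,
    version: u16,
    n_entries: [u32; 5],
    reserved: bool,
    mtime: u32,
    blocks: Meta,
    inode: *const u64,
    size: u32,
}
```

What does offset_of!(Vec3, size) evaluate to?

Meta: 0..2  prio  (2B, 2-aligned); 2..8  -- padding (6B); 8..16  rss  (8B, 8-aligned); 16..20  uid  (4B, 4-aligned); 20..24  -- padding (4B); 24..32  start_time  (8B, 8-aligned); 32..36  cpu  (4B, 4-aligned); 36..40  -- tail padding (4B); sizeof = 40, alignof = 8
0..8  offset  (8B, 8-aligned)
8..10  version  (2B, 2-aligned)
10..12  -- padding (2B)
12..32  n_entries  (20B, 4-aligned)
32..33  reserved  (1B, 1-aligned)
33..36  -- padding (3B)
36..40  mtime  (4B, 4-aligned)
40..80  blocks  (40B, 8-aligned)
80..84  inode  (4B, 4-aligned)
84..88  size  (4B, 4-aligned)

84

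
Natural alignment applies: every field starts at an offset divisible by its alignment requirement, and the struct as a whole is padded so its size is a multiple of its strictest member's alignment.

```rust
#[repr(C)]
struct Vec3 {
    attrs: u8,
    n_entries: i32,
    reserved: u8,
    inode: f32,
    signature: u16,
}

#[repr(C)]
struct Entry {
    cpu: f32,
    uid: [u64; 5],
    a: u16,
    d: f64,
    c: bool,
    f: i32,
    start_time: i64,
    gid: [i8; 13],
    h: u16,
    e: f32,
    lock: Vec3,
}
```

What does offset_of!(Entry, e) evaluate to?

96

Vec3: attrs at 0 (size 1, align 1) → ends 1; pad 3 to align 4 for n_entries; n_entries at 4 (size 4, align 4) → ends 8; reserved at 8 (size 1, align 1) → ends 9; pad 3 to align 4 for inode; inode at 12 (size 4, align 4) → ends 16; signature at 16 (size 2, align 2) → ends 18; tail pad 2 to reach multiple of 4; total 20 bytes, alignment 4
cpu at 0 (size 4, align 4) → ends 4
pad 4 to align 8 for uid
uid at 8 (size 40, align 8) → ends 48
a at 48 (size 2, align 2) → ends 50
pad 6 to align 8 for d
d at 56 (size 8, align 8) → ends 64
c at 64 (size 1, align 1) → ends 65
pad 3 to align 4 for f
f at 68 (size 4, align 4) → ends 72
start_time at 72 (size 8, align 8) → ends 80
gid at 80 (size 13, align 1) → ends 93
pad 1 to align 2 for h
h at 94 (size 2, align 2) → ends 96
e at 96 (size 4, align 4) → ends 100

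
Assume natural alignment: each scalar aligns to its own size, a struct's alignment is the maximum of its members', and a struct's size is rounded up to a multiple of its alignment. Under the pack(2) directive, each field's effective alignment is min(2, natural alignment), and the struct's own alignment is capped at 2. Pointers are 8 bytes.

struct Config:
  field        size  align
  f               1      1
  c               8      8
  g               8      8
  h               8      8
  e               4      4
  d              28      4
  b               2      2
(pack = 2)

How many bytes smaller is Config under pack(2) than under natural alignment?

natural layout:
  0..1  f  (1B, 1-aligned)
  1..8  -- padding (7B)
  8..16  c  (8B, 8-aligned)
  16..24  g  (8B, 8-aligned)
  24..32  h  (8B, 8-aligned)
  32..36  e  (4B, 4-aligned)
  36..64  d  (28B, 4-aligned)
  64..66  b  (2B, 2-aligned)
  66..72  -- tail padding (6B)
  sizeof = 72, alignof = 8
packed(2) layout:
  0..1  f  (1B, 1-aligned)
  1..2  -- padding (1B)
  2..10  c  (8B, 2-aligned)
  10..18  g  (8B, 2-aligned)
  18..26  h  (8B, 2-aligned)
  26..30  e  (4B, 2-aligned)
  30..58  d  (28B, 2-aligned)
  58..60  b  (2B, 2-aligned)
  sizeof = 60, alignof = 2
72 − 60 = 12

12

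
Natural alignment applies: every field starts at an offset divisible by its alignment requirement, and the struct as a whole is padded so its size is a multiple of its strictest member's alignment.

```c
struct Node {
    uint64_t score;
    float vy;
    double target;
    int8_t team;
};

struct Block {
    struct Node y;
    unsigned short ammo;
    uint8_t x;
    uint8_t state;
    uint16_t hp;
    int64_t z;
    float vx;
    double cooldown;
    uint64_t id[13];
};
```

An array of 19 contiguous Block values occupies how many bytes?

Node: 0..8  score  (8B, 8-aligned); 8..12  vy  (4B, 4-aligned); 12..16  -- padding (4B); 16..24  target  (8B, 8-aligned); 24..25  team  (1B, 1-aligned); 25..32  -- tail padding (7B); sizeof = 32, alignof = 8
0..32  y  (32B, 8-aligned)
32..34  ammo  (2B, 2-aligned)
34..35  x  (1B, 1-aligned)
35..36  state  (1B, 1-aligned)
36..38  hp  (2B, 2-aligned)
38..40  -- padding (2B)
40..48  z  (8B, 8-aligned)
48..52  vx  (4B, 4-aligned)
52..56  -- padding (4B)
56..64  cooldown  (8B, 8-aligned)
64..168  id  (104B, 8-aligned)
sizeof = 168, alignof = 8
array of 19: 19 × 168 = 3192

3192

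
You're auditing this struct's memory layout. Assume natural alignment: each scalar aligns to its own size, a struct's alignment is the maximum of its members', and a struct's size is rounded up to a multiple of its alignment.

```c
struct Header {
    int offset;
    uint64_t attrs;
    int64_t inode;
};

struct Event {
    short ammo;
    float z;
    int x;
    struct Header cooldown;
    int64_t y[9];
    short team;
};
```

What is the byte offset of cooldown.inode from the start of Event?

32

Header: 0..4  offset  (4B, 4-aligned); 4..8  -- padding (4B); 8..16  attrs  (8B, 8-aligned); 16..24  inode  (8B, 8-aligned); sizeof = 24, alignof = 8
0..2  ammo  (2B, 2-aligned)
2..4  -- padding (2B)
4..8  z  (4B, 4-aligned)
8..12  x  (4B, 4-aligned)
12..16  -- padding (4B)
16..40  cooldown  (24B, 8-aligned)
within Header: inode at 16
16 + 16 = 32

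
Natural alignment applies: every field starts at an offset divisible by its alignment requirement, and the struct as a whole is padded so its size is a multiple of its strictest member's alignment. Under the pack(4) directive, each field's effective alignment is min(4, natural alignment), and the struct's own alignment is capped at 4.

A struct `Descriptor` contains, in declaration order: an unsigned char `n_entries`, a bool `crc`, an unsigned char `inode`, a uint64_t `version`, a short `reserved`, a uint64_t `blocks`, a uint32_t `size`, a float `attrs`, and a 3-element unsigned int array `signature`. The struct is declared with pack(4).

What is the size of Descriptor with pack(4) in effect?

44

0..1  n_entries  (1B, 1-aligned)
1..2  crc  (1B, 1-aligned)
2..3  inode  (1B, 1-aligned)
3..4  -- padding (1B)
4..12  version  (8B, 4-aligned)
12..14  reserved  (2B, 2-aligned)
14..16  -- padding (2B)
16..24  blocks  (8B, 4-aligned)
24..28  size  (4B, 4-aligned)
28..32  attrs  (4B, 4-aligned)
32..44  signature  (12B, 4-aligned)
sizeof = 44, alignof = 4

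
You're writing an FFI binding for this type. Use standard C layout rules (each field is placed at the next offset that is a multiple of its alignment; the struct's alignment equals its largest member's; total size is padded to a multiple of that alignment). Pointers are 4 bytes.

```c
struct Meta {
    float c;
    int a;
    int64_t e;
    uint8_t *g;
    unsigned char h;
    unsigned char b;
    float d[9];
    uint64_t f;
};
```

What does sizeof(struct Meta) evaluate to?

0..4  c  (4B, 4-aligned)
4..8  a  (4B, 4-aligned)
8..16  e  (8B, 8-aligned)
16..20  g  (4B, 4-aligned)
20..21  h  (1B, 1-aligned)
21..22  b  (1B, 1-aligned)
22..24  -- padding (2B)
24..60  d  (36B, 4-aligned)
60..64  -- padding (4B)
64..72  f  (8B, 8-aligned)
sizeof = 72, alignof = 8

72 bytes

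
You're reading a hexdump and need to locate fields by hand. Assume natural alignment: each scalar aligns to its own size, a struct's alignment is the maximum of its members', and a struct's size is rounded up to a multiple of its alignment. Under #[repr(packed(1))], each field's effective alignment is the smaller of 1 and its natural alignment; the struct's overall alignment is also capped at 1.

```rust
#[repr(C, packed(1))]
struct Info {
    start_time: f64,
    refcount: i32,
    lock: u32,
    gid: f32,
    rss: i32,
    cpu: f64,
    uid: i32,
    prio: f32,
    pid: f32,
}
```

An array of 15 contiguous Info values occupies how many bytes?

660

start_time at 0 (size 8, align 1) → ends 8
refcount at 8 (size 4, align 1) → ends 12
lock at 12 (size 4, align 1) → ends 16
gid at 16 (size 4, align 1) → ends 20
rss at 20 (size 4, align 1) → ends 24
cpu at 24 (size 8, align 1) → ends 32
uid at 32 (size 4, align 1) → ends 36
prio at 36 (size 4, align 1) → ends 40
pid at 40 (size 4, align 1) → ends 44
total 44 bytes, alignment 1
array of 15: 15 × 44 = 660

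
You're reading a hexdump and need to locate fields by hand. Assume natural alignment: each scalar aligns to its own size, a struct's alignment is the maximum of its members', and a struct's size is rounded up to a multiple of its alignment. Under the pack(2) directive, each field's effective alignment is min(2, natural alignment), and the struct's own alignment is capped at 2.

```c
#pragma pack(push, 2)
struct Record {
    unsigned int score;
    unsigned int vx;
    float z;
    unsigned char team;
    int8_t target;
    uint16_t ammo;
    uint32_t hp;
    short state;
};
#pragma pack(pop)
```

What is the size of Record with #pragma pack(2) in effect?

22

@0: score [4B, align 2] → 4
@4: vx [4B, align 2] → 8
@8: z [4B, align 2] → 12
@12: team [1B, align 1] → 13
@13: target [1B, align 1] → 14
@14: ammo [2B, align 2] → 16
@16: hp [4B, align 2] → 20
@20: state [2B, align 2] → 22
size 22, align 2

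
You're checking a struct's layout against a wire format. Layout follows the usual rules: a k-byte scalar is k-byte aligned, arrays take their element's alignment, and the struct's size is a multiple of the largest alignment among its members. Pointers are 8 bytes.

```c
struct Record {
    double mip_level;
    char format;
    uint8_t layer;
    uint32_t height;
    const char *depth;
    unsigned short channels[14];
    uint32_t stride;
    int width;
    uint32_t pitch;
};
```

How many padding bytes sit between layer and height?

@0: mip_level [8B, align 8] → 8
@8: format [1B, align 1] → 9
@9: layer [1B, align 1] → 10
+2 pad (align 4)
@12: height [4B, align 4] → 16

2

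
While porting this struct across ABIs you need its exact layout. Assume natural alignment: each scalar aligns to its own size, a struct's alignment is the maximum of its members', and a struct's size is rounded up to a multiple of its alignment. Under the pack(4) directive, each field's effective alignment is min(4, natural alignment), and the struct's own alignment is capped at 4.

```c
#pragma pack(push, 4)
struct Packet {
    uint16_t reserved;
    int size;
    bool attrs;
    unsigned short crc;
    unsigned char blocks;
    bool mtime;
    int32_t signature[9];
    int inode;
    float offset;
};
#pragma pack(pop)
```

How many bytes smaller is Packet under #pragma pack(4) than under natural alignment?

0

natural layout:
  @0: reserved [2B, align 2] → 2
  +2 pad (align 4)
  @4: size [4B, align 4] → 8
  @8: attrs [1B, align 1] → 9
  +1 pad (align 2)
  @10: crc [2B, align 2] → 12
  @12: blocks [1B, align 1] → 13
  @13: mtime [1B, align 1] → 14
  +2 pad (align 4)
  @16: signature [36B, align 4] → 52
  @52: inode [4B, align 4] → 56
  @56: offset [4B, align 4] → 60
  size 60, align 4
packed(4) layout:
  @0: reserved [2B, align 2] → 2
  +2 pad (align 4)
  @4: size [4B, align 4] → 8
  @8: attrs [1B, align 1] → 9
  +1 pad (align 2)
  @10: crc [2B, align 2] → 12
  @12: blocks [1B, align 1] → 13
  @13: mtime [1B, align 1] → 14
  +2 pad (align 4)
  @16: signature [36B, align 4] → 52
  @52: inode [4B, align 4] → 56
  @56: offset [4B, align 4] → 60
  size 60, align 4
60 − 60 = 0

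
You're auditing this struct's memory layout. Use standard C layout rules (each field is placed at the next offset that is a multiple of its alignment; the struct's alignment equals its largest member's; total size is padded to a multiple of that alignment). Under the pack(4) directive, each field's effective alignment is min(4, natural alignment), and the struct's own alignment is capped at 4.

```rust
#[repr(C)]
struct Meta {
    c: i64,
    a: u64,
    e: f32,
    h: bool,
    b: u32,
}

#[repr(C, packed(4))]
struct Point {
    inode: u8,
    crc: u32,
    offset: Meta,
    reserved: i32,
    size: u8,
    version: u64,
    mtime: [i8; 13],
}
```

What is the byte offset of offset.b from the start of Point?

Meta: c at 0 (size 8, align 8) → ends 8; a at 8 (size 8, align 8) → ends 16; e at 16 (size 4, align 4) → ends 20; h at 20 (size 1, align 1) → ends 21; pad 3 to align 4 for b; b at 24 (size 4, align 4) → ends 28; tail pad 4 to reach multiple of 8; total 32 bytes, alignment 8
inode at 0 (size 1, align 1) → ends 1
pad 3 to align 4 for crc
crc at 4 (size 4, align 4) → ends 8
offset at 8 (size 32, align 4) → ends 40
within Meta: b at 24
8 + 24 = 32

32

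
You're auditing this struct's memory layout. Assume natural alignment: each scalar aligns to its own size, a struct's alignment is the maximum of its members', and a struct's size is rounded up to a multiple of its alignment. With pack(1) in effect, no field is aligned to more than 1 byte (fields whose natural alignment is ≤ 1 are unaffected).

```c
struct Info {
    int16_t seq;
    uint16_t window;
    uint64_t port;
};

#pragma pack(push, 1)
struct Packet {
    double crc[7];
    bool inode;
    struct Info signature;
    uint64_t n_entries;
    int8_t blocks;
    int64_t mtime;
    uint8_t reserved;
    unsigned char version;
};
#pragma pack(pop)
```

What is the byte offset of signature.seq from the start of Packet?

Info: seq at 0 (size 2, align 2) → ends 2; window at 2 (size 2, align 2) → ends 4; pad 4 to align 8 for port; port at 8 (size 8, align 8) → ends 16; total 16 bytes, alignment 8
crc at 0 (size 56, align 1) → ends 56
inode at 56 (size 1, align 1) → ends 57
signature at 57 (size 16, align 1) → ends 73
within Info: seq at 0
57 + 0 = 57

57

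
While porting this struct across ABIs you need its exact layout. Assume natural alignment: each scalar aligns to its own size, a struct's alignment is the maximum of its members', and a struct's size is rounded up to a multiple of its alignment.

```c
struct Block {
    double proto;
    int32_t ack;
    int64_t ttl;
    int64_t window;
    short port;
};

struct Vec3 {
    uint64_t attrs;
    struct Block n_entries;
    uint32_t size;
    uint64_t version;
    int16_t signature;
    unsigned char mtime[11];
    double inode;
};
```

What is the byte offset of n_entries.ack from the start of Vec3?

Block: 0..8  proto  (8B, 8-aligned); 8..12  ack  (4B, 4-aligned); 12..16  -- padding (4B); 16..24  ttl  (8B, 8-aligned); 24..32  window  (8B, 8-aligned); 32..34  port  (2B, 2-aligned); 34..40  -- tail padding (6B); sizeof = 40, alignof = 8
0..8  attrs  (8B, 8-aligned)
8..48  n_entries  (40B, 8-aligned)
within Block: ack at 8
8 + 8 = 16

16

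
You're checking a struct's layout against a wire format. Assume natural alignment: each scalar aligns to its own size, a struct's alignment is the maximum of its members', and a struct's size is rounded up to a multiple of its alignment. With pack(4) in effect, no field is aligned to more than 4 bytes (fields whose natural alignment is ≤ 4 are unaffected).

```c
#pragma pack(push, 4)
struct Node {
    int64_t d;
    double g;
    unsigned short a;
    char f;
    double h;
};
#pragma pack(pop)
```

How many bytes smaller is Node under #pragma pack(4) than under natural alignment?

natural layout:
  @0: d [8B, align 8] → 8
  @8: g [8B, align 8] → 16
  @16: a [2B, align 2] → 18
  @18: f [1B, align 1] → 19
  +5 pad (align 8)
  @24: h [8B, align 8] → 32
  size 32, align 8
packed(4) layout:
  @0: d [8B, align 4] → 8
  @8: g [8B, align 4] → 16
  @16: a [2B, align 2] → 18
  @18: f [1B, align 1] → 19
  +1 pad (align 4)
  @20: h [8B, align 4] → 28
  size 28, align 4
32 − 28 = 4

4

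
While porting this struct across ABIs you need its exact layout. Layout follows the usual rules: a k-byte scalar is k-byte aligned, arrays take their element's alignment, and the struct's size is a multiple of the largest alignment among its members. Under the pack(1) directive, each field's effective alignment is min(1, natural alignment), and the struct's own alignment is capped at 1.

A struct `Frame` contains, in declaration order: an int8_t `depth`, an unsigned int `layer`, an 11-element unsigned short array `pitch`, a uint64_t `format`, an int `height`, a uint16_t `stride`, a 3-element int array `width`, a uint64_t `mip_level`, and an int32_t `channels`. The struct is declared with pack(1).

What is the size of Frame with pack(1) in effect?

@0: depth [1B, align 1] → 1
@1: layer [4B, align 1] → 5
@5: pitch [22B, align 1] → 27
@27: format [8B, align 1] → 35
@35: height [4B, align 1] → 39
@39: stride [2B, align 1] → 41
@41: width [12B, align 1] → 53
@53: mip_level [8B, align 1] → 61
@61: channels [4B, align 1] → 65
size 65, align 1

65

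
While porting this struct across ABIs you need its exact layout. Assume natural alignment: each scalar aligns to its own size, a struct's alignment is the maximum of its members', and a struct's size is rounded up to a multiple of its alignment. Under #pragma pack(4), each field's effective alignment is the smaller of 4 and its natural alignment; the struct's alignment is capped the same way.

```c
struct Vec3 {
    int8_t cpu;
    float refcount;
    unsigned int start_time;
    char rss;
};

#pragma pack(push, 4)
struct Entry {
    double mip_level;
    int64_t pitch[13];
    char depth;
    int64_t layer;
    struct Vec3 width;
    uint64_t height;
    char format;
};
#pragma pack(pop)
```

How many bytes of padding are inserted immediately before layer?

Vec3: @0: cpu [1B, align 1] → 1; +3 pad (align 4); @4: refcount [4B, align 4] → 8; @8: start_time [4B, align 4] → 12; @12: rss [1B, align 1] → 13; +3 tail pad (align 4); size 16, align 4
@0: mip_level [8B, align 4] → 8
@8: pitch [104B, align 4] → 112
@112: depth [1B, align 1] → 113
+3 pad (align 4)
@116: layer [8B, align 4] → 124

3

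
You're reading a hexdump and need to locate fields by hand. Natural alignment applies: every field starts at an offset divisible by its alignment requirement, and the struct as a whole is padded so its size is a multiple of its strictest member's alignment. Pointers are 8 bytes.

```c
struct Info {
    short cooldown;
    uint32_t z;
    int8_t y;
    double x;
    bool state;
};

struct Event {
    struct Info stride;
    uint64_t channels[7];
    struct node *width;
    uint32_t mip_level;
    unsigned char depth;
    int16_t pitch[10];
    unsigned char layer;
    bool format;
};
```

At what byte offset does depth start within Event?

Info: 0..2  cooldown  (2B, 2-aligned); 2..4  -- padding (2B); 4..8  z  (4B, 4-aligned); 8..9  y  (1B, 1-aligned); 9..16  -- padding (7B); 16..24  x  (8B, 8-aligned); 24..25  state  (1B, 1-aligned); 25..32  -- tail padding (7B); sizeof = 32, alignof = 8
0..32  stride  (32B, 8-aligned)
32..88  channels  (56B, 8-aligned)
88..96  width  (8B, 8-aligned)
96..100  mip_level  (4B, 4-aligned)
100..101  depth  (1B, 1-aligned)

100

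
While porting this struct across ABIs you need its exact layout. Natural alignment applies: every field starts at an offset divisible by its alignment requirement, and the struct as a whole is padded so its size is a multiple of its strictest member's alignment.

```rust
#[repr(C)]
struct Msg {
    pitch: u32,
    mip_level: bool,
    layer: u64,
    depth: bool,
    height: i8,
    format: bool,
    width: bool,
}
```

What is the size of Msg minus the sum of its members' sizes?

@0: pitch [4B, align 4] → 4
@4: mip_level [1B, align 1] → 5
+3 pad (align 8)
@8: layer [8B, align 8] → 16
@16: depth [1B, align 1] → 17
@17: height [1B, align 1] → 18
@18: format [1B, align 1] → 19
@19: width [1B, align 1] → 20
+4 tail pad (align 8)
size 24, align 8
data bytes 17, size 24 → padding 7

7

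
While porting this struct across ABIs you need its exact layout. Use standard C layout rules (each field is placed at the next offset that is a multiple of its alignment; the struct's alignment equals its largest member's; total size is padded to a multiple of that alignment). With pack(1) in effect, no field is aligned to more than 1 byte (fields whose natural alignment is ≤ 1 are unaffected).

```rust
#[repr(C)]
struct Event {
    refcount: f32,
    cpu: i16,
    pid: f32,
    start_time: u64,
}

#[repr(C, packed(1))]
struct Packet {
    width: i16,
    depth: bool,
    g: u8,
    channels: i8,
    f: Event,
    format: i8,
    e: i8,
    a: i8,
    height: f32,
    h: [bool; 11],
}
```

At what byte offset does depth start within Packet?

Event: 0..4  refcount  (4B, 4-aligned); 4..6  cpu  (2B, 2-aligned); 6..8  -- padding (2B); 8..12  pid  (4B, 4-aligned); 12..16  -- padding (4B); 16..24  start_time  (8B, 8-aligned); sizeof = 24, alignof = 8
0..2  width  (2B, 1-aligned)
2..3  depth  (1B, 1-aligned)

2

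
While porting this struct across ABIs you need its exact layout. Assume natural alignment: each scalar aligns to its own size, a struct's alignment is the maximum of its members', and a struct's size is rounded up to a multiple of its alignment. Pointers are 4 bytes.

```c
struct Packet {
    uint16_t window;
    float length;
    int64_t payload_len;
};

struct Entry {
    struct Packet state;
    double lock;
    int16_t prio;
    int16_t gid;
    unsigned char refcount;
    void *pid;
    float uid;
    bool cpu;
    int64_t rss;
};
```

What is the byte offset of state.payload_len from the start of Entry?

Packet: 0..2  window  (2B, 2-aligned); 2..4  -- padding (2B); 4..8  length  (4B, 4-aligned); 8..16  payload_len  (8B, 8-aligned); sizeof = 16, alignof = 8
0..16  state  (16B, 8-aligned)
within Packet: payload_len at 8
0 + 8 = 8

8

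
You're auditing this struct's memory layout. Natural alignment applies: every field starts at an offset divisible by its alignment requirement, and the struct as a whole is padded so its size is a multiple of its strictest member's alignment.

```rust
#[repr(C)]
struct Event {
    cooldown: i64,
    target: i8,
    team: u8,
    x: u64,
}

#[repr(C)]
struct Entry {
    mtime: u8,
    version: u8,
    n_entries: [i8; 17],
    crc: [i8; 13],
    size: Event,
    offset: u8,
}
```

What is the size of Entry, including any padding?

Event: @0: cooldown [8B, align 8] → 8; @8: target [1B, align 1] → 9; @9: team [1B, align 1] → 10; +6 pad (align 8); @16: x [8B, align 8] → 24; size 24, align 8
@0: mtime [1B, align 1] → 1
@1: version [1B, align 1] → 2
@2: n_entries [17B, align 1] → 19
@19: crc [13B, align 1] → 32
@32: size [24B, align 8] → 56
@56: offset [1B, align 1] → 57
+7 tail pad (align 8)
size 64, align 8

64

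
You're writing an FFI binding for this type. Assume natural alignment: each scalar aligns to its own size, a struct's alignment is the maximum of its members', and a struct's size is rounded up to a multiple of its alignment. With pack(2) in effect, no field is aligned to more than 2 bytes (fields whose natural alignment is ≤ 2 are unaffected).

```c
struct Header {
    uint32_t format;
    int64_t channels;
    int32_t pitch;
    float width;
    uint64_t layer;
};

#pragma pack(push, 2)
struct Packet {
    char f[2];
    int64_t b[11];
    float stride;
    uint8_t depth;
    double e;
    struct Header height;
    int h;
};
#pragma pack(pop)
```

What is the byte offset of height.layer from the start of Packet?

128

Header: 0..4  format  (4B, 4-aligned); 4..8  -- padding (4B); 8..16  channels  (8B, 8-aligned); 16..20  pitch  (4B, 4-aligned); 20..24  width  (4B, 4-aligned); 24..32  layer  (8B, 8-aligned); sizeof = 32, alignof = 8
0..2  f  (2B, 1-aligned)
2..90  b  (88B, 2-aligned)
90..94  stride  (4B, 2-aligned)
94..95  depth  (1B, 1-aligned)
95..96  -- padding (1B)
96..104  e  (8B, 2-aligned)
104..136  height  (32B, 2-aligned)
within Header: layer at 24
104 + 24 = 128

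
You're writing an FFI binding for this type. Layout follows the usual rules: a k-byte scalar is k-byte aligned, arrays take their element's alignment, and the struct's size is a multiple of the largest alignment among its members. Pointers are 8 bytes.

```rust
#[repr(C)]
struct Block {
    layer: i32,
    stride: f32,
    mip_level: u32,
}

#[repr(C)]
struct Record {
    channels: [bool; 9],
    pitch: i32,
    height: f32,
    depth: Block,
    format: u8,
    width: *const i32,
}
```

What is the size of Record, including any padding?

48 bytes

Block: @0: layer [4B, align 4] → 4; @4: stride [4B, align 4] → 8; @8: mip_level [4B, align 4] → 12; size 12, align 4
@0: channels [9B, align 1] → 9
+3 pad (align 4)
@12: pitch [4B, align 4] → 16
@16: height [4B, align 4] → 20
@20: depth [12B, align 4] → 32
@32: format [1B, align 1] → 33
+7 pad (align 8)
@40: width [8B, align 8] → 48
size 48, align 8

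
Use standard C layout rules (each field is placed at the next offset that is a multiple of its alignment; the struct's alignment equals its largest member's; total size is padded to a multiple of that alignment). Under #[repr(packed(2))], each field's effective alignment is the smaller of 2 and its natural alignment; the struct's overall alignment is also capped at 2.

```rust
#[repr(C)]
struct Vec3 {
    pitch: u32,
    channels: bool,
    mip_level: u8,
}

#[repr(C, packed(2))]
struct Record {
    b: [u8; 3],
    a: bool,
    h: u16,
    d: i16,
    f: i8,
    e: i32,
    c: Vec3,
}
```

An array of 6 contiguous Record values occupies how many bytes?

132

Vec3: @0: pitch [4B, align 4] → 4; @4: channels [1B, align 1] → 5; @5: mip_level [1B, align 1] → 6; +2 tail pad (align 4); size 8, align 4
@0: b [3B, align 1] → 3
@3: a [1B, align 1] → 4
@4: h [2B, align 2] → 6
@6: d [2B, align 2] → 8
@8: f [1B, align 1] → 9
+1 pad (align 2)
@10: e [4B, align 2] → 14
@14: c [8B, align 2] → 22
size 22, align 2
array of 6: 6 × 22 = 132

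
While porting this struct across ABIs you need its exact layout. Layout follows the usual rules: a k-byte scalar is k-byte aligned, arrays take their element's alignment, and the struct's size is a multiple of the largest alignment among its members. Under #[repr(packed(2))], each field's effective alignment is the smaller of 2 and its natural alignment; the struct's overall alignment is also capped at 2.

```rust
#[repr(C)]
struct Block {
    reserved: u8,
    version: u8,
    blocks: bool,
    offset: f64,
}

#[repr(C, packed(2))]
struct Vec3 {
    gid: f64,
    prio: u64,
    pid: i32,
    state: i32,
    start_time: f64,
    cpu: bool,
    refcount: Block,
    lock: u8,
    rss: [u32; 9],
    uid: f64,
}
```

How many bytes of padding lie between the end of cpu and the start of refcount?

Block: @0: reserved [1B, align 1] → 1; @1: version [1B, align 1] → 2; @2: blocks [1B, align 1] → 3; +5 pad (align 8); @8: offset [8B, align 8] → 16; size 16, align 8
@0: gid [8B, align 2] → 8
@8: prio [8B, align 2] → 16
@16: pid [4B, align 2] → 20
@20: state [4B, align 2] → 24
@24: start_time [8B, align 2] → 32
@32: cpu [1B, align 1] → 33
+1 pad (align 2)
@34: refcount [16B, align 2] → 50

1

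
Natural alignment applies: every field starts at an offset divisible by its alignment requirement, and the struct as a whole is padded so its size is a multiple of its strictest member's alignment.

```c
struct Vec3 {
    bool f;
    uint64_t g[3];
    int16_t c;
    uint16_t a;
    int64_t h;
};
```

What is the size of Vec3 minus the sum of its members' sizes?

11

@0: f [1B, align 1] → 1
+7 pad (align 8)
@8: g [24B, align 8] → 32
@32: c [2B, align 2] → 34
@34: a [2B, align 2] → 36
+4 pad (align 8)
@40: h [8B, align 8] → 48
size 48, align 8
data bytes 37, size 48 → padding 11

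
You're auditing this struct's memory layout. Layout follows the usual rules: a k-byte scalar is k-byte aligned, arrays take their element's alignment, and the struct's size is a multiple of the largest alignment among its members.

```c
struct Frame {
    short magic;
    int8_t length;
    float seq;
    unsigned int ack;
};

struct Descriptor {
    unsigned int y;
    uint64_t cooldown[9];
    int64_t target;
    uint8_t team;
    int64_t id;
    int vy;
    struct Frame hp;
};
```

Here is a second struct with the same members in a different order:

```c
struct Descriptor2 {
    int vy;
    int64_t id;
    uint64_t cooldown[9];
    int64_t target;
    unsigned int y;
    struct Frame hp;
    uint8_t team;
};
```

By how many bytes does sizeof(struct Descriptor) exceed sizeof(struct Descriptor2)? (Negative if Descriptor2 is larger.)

Frame: 0..2  magic  (2B, 2-aligned); 2..3  length  (1B, 1-aligned); 3..4  -- padding (1B); 4..8  seq  (4B, 4-aligned); 8..12  ack  (4B, 4-aligned); sizeof = 12, alignof = 4
0..4  y  (4B, 4-aligned)
4..8  -- padding (4B)
8..80  cooldown  (72B, 8-aligned)
80..88  target  (8B, 8-aligned)
88..89  team  (1B, 1-aligned)
89..96  -- padding (7B)
96..104  id  (8B, 8-aligned)
104..108  vy  (4B, 4-aligned)
108..120  hp  (12B, 4-aligned)
sizeof = 120, alignof = 8
— Descriptor2 —
0..4  vy  (4B, 4-aligned)
4..8  -- padding (4B)
8..16  id  (8B, 8-aligned)
16..88  cooldown  (72B, 8-aligned)
88..96  target  (8B, 8-aligned)
96..100  y  (4B, 4-aligned)
100..112  hp  (12B, 4-aligned)
112..113  team  (1B, 1-aligned)
113..120  -- tail padding (7B)
sizeof = 120, alignof = 8
120 − 120 = 0

0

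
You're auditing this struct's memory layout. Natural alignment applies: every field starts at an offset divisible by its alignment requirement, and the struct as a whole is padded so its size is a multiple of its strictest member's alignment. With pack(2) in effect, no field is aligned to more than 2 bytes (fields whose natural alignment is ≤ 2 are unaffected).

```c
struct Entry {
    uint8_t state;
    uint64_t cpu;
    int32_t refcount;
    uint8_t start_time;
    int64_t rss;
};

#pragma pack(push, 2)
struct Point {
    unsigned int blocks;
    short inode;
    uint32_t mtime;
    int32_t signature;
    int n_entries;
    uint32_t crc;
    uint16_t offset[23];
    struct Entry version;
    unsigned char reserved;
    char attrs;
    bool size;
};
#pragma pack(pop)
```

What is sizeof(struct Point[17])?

1768

Entry: state at 0 (size 1, align 1) → ends 1; pad 7 to align 8 for cpu; cpu at 8 (size 8, align 8) → ends 16; refcount at 16 (size 4, align 4) → ends 20; start_time at 20 (size 1, align 1) → ends 21; pad 3 to align 8 for rss; rss at 24 (size 8, align 8) → ends 32; total 32 bytes, alignment 8
blocks at 0 (size 4, align 2) → ends 4
inode at 4 (size 2, align 2) → ends 6
mtime at 6 (size 4, align 2) → ends 10
signature at 10 (size 4, align 2) → ends 14
n_entries at 14 (size 4, align 2) → ends 18
crc at 18 (size 4, align 2) → ends 22
offset at 22 (size 46, align 2) → ends 68
version at 68 (size 32, align 2) → ends 100
reserved at 100 (size 1, align 1) → ends 101
attrs at 101 (size 1, align 1) → ends 102
size at 102 (size 1, align 1) → ends 103
tail pad 1 to reach multiple of 2
total 104 bytes, alignment 2
array of 17: 17 × 104 = 1768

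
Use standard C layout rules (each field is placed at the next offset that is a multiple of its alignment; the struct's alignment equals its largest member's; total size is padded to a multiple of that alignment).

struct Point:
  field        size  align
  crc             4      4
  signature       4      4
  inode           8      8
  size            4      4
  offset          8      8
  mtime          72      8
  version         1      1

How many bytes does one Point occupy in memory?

112 bytes

crc at 0 (size 4, align 4) → ends 4
signature at 4 (size 4, align 4) → ends 8
inode at 8 (size 8, align 8) → ends 16
size at 16 (size 4, align 4) → ends 20
pad 4 to align 8 for offset
offset at 24 (size 8, align 8) → ends 32
mtime at 32 (size 72, align 8) → ends 104
version at 104 (size 1, align 1) → ends 105
tail pad 7 to reach multiple of 8
total 112 bytes, alignment 8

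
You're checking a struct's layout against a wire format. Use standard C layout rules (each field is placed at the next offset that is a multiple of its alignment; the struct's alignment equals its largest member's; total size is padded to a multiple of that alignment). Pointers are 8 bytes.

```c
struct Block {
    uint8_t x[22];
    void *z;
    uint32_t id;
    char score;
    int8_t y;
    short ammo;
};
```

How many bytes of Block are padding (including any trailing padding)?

2

@0: x [22B, align 1] → 22
+2 pad (align 8)
@24: z [8B, align 8] → 32
@32: id [4B, align 4] → 36
@36: score [1B, align 1] → 37
@37: y [1B, align 1] → 38
@38: ammo [2B, align 2] → 40
size 40, align 8
data bytes 38, size 40 → padding 2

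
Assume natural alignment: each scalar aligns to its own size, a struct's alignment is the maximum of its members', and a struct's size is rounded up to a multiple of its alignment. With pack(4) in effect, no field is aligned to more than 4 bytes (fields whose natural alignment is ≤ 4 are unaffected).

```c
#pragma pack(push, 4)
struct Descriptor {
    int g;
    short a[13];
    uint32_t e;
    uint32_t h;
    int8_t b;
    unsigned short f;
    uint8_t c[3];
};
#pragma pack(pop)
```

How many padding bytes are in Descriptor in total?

4

0..4  g  (4B, 4-aligned)
4..30  a  (26B, 2-aligned)
30..32  -- padding (2B)
32..36  e  (4B, 4-aligned)
36..40  h  (4B, 4-aligned)
40..41  b  (1B, 1-aligned)
41..42  -- padding (1B)
42..44  f  (2B, 2-aligned)
44..47  c  (3B, 1-aligned)
47..48  -- tail padding (1B)
sizeof = 48, alignof = 4
data bytes 44, size 48 → padding 4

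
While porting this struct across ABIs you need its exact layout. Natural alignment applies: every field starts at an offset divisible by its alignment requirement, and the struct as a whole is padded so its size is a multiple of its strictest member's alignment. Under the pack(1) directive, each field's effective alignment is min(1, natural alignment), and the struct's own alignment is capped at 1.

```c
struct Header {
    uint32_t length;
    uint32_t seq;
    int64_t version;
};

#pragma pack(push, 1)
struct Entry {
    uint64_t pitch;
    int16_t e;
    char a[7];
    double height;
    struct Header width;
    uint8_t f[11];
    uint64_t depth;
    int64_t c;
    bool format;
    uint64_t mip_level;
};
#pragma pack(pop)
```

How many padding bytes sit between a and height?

0

Header: length at 0 (size 4, align 4) → ends 4; seq at 4 (size 4, align 4) → ends 8; version at 8 (size 8, align 8) → ends 16; total 16 bytes, alignment 8
pitch at 0 (size 8, align 1) → ends 8
e at 8 (size 2, align 1) → ends 10
a at 10 (size 7, align 1) → ends 17
height at 17 (size 8, align 1) → ends 25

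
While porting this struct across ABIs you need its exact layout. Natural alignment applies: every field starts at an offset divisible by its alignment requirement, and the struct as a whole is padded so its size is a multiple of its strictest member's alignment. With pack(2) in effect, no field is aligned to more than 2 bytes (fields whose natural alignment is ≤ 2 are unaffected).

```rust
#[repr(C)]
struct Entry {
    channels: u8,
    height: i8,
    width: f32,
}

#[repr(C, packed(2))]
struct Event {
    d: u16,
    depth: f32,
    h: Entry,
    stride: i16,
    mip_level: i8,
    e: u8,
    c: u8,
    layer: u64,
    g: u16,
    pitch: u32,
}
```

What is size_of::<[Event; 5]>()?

170

Entry: channels at 0 (size 1, align 1) → ends 1; height at 1 (size 1, align 1) → ends 2; pad 2 to align 4 for width; width at 4 (size 4, align 4) → ends 8; total 8 bytes, alignment 4
d at 0 (size 2, align 2) → ends 2
depth at 2 (size 4, align 2) → ends 6
h at 6 (size 8, align 2) → ends 14
stride at 14 (size 2, align 2) → ends 16
mip_level at 16 (size 1, align 1) → ends 17
e at 17 (size 1, align 1) → ends 18
c at 18 (size 1, align 1) → ends 19
pad 1 to align 2 for layer
layer at 20 (size 8, align 2) → ends 28
g at 28 (size 2, align 2) → ends 30
pitch at 30 (size 4, align 2) → ends 34
total 34 bytes, alignment 2
array of 5: 5 × 34 = 170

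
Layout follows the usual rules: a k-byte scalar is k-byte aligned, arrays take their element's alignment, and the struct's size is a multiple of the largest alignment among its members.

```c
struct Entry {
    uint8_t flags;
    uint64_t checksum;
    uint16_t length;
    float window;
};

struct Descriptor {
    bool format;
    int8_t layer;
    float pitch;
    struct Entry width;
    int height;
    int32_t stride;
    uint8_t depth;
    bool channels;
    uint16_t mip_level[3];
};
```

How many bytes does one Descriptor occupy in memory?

Entry: 0..1  flags  (1B, 1-aligned); 1..8  -- padding (7B); 8..16  checksum  (8B, 8-aligned); 16..18  length  (2B, 2-aligned); 18..20  -- padding (2B); 20..24  window  (4B, 4-aligned); sizeof = 24, alignof = 8
0..1  format  (1B, 1-aligned)
1..2  layer  (1B, 1-aligned)
2..4  -- padding (2B)
4..8  pitch  (4B, 4-aligned)
8..32  width  (24B, 8-aligned)
32..36  height  (4B, 4-aligned)
36..40  stride  (4B, 4-aligned)
40..41  depth  (1B, 1-aligned)
41..42  channels  (1B, 1-aligned)
42..48  mip_level  (6B, 2-aligned)
sizeof = 48, alignof = 8

48 bytes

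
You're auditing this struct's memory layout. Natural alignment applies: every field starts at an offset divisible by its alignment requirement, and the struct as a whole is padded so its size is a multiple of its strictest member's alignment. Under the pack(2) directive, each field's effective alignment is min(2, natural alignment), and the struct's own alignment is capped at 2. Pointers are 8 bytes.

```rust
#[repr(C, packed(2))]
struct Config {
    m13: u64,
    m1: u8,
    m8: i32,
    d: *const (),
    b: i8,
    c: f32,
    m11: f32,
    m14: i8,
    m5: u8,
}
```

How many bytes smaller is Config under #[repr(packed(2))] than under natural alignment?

natural layout:
  @0: m13 [8B, align 8] → 8
  @8: m1 [1B, align 1] → 9
  +3 pad (align 4)
  @12: m8 [4B, align 4] → 16
  @16: d [8B, align 8] → 24
  @24: b [1B, align 1] → 25
  +3 pad (align 4)
  @28: c [4B, align 4] → 32
  @32: m11 [4B, align 4] → 36
  @36: m14 [1B, align 1] → 37
  @37: m5 [1B, align 1] → 38
  +2 tail pad (align 8)
  size 40, align 8
packed(2) layout:
  @0: m13 [8B, align 2] → 8
  @8: m1 [1B, align 1] → 9
  +1 pad (align 2)
  @10: m8 [4B, align 2] → 14
  @14: d [8B, align 2] → 22
  @22: b [1B, align 1] → 23
  +1 pad (align 2)
  @24: c [4B, align 2] → 28
  @28: m11 [4B, align 2] → 32
  @32: m14 [1B, align 1] → 33
  @33: m5 [1B, align 1] → 34
  size 34, align 2
40 − 34 = 6

6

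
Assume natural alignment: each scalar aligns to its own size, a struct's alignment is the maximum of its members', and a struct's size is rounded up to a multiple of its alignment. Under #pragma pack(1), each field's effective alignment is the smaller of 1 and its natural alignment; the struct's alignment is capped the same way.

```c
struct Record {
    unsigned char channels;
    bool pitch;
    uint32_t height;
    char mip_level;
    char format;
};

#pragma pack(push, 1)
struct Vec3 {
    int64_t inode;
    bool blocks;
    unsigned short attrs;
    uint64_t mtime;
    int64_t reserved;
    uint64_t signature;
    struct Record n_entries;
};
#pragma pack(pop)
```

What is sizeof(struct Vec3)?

Record: @0: channels [1B, align 1] → 1; @1: pitch [1B, align 1] → 2; +2 pad (align 4); @4: height [4B, align 4] → 8; @8: mip_level [1B, align 1] → 9; @9: format [1B, align 1] → 10; +2 tail pad (align 4); size 12, align 4
@0: inode [8B, align 1] → 8
@8: blocks [1B, align 1] → 9
@9: attrs [2B, align 1] → 11
@11: mtime [8B, align 1] → 19
@19: reserved [8B, align 1] → 27
@27: signature [8B, align 1] → 35
@35: n_entries [12B, align 1] → 47
size 47, align 1

47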